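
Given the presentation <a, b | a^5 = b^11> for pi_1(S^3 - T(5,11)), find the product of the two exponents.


The relation is a^5 = b^11.
Product of exponents = 5 * 11
= 55

55


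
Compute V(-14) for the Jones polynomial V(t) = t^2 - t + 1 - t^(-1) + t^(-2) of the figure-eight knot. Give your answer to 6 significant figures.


Substituting t = -14 into V(t) = t^2 - t + 1 - t^(-1) + t^(-2):
  (+)t^(2) = 196
  (-)t^(1) = 14
  (+)t^(0) = 1
  (-)t^(-1) = 0.0714286
  (+)t^(-2) = 0.00510204
Sum = (196) + (14) + (1) + (0.0714286) + (0.00510204)
= 211.0765306
Rounded to 6 significant figures: 211.077

211.077


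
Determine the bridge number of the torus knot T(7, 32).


The bridge number of T(p,q) is min(p,q).
min(7, 32) = 7

7


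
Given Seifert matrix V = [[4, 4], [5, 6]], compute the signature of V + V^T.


Step 1: V + V^T = [[8, 9], [9, 12]]
Step 2: trace = 20, det = 15
Step 3: Discriminant = 20^2 - 4*15 = 340
Step 4: Eigenvalues: 19.2195, 0.780456
Step 5: Signature = (# positive eigenvalues) - (# negative eigenvalues) = 2

2


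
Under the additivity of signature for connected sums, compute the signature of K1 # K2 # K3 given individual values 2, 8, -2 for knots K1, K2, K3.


The signature is additive under connected sum.
signature(K1 # K2 # K3) = (2) + (8) + (-2)
= 8

8


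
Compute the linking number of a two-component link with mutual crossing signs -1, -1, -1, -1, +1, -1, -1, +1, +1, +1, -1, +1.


Step 1: Count positive crossings: 5
Step 2: Count negative crossings: 7
Step 3: Sum of signs = 5 - 7 = -2
Step 4: Linking number = sum/2 = -2/2 = -1

-1


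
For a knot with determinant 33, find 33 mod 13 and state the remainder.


Step 1: A knot is p-colorable if and only if p divides its determinant.
Step 2: Compute 33 mod 13.
33 = 2 * 13 + 7
Step 3: 33 mod 13 = 7
Step 4: The knot is 13-colorable: no

7


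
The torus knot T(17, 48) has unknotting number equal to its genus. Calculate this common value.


For a torus knot T(p,q), both the unknotting number and genus equal (p-1)(q-1)/2.
= (17-1)(48-1)/2
= 16*47/2
= 752/2 = 376

376


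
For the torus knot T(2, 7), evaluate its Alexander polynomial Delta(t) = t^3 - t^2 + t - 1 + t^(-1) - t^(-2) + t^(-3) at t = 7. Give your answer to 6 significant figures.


Substituting t = 7 into Delta(t) = t^3 - t^2 + t - 1 + t^(-1) - t^(-2) + t^(-3):
Term values: (343) + (-49) + (7) + (-1) + (0.142857) + (-0.0204082) + (0.00291545)
Sum = 300.1253644
Rounded to 6 significant figures: 300.125

300.125


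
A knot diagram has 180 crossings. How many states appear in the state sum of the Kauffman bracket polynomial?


Each crossing contributes 2 choices (A-smoothing or B-smoothing).
Total states = 2^180 = 1532495540865888858358347027150309183618739122183602176

1532495540865888858358347027150309183618739122183602176


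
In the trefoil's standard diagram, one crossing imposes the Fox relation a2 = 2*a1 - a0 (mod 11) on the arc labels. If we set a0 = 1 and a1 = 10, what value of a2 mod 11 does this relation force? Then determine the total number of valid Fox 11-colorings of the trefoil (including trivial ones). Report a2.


Step 1: Apply the given crossing relation 2*a1 - a0 - a2 = 0 (mod 11).
  a2 = 2*a1 - a0 mod 11
  a2 = 2*10 - 1 mod 11
  a2 = 20 - 1 mod 11
  a2 = 19 mod 11 = 8
Step 2: The trefoil has determinant 3.
  Number of Fox p-colorings (p prime) is p^2 if p = 3, else p.
  Since 11 does not divide 3, only trivial (constant) colorings exist.
  (So the trial a0 = 1, a1 = 10 with a0 != a1 does NOT extend to a valid coloring of the whole trefoil: the other two crossing relations require 3*(a1 - a0) = 0 (mod 11), which fails.)
  Total colorings = 11
Step 3: a2 = 8, total Fox 11-colorings = 11

8


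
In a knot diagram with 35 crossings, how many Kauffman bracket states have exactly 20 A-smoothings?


We choose which 20 of 35 crossings get A-smoothings.
C(35, 20) = 35! / (20! * 15!)
= 3247943160

3247943160


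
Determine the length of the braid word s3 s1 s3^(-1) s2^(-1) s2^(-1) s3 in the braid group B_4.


The word length counts the number of generators (including inverses).
Listing each generator: s3, s1, s3^(-1), s2^(-1), s2^(-1), s3
There are 6 generators in this braid word.

6


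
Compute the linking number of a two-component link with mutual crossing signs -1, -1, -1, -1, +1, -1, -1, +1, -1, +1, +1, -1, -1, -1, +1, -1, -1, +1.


Step 1: Count positive crossings: 6
Step 2: Count negative crossings: 12
Step 3: Sum of signs = 6 - 12 = -6
Step 4: Linking number = sum/2 = -6/2 = -3

-3


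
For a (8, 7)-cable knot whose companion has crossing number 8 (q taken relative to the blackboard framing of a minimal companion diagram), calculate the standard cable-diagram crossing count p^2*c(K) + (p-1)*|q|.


Step 1: Each of the c(K) crossings of the companion diagram becomes p*p = p^2 crossings among the p parallel strands, and each of the |q| twists s_1 s_2 ... s_(p-1) adds (p-1) crossings.
  Crossings = p^2 * c(K) + (p-1)*|q|
Step 2: = 8^2 * 8 + (8-1)*7
Step 3: = 64*8 + 7*7
Step 4: = 512 + 49 = 561

561


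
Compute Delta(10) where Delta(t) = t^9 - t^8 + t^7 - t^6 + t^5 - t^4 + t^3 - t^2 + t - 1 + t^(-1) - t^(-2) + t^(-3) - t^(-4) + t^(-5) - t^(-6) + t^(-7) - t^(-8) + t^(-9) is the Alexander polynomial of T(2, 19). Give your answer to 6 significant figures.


Substituting t = 10 into Delta(t) = t^9 - t^8 + t^7 - t^6 + t^5 - t^4 + t^3 - t^2 + t - 1 + t^(-1) - t^(-2) + t^(-3) - t^(-4) + t^(-5) - t^(-6) + t^(-7) - t^(-8) + t^(-9):
Term values: (1000000000) + (-100000000) + (10000000) + (-1000000) + (100000) + (-10000) + (1000) + (-100) + (10) + (-1) + (0.1) + (-0.01) + (0.001) + (-0.0001) + (1e-05) + (-1e-06) + (1e-07) + (-1e-08) + (1e-09)
Sum = 909090909.1
Rounded to 6 significant figures: 9.09091e+08

9.09091e+08


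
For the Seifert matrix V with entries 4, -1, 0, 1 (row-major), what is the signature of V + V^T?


Step 1: V + V^T = [[8, -1], [-1, 2]]
Step 2: trace = 10, det = 15
Step 3: Discriminant = 10^2 - 4*15 = 40
Step 4: Eigenvalues: 8.16228, 1.83772
Step 5: Signature = (# positive eigenvalues) - (# negative eigenvalues) = 2

2


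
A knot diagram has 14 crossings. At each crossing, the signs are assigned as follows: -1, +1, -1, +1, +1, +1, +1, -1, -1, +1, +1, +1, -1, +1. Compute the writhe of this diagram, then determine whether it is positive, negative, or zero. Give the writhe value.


Step 1: Count positive crossings (+1).
Positive crossings: 9
Step 2: Count negative crossings (-1).
Negative crossings: 5
Step 3: Writhe = (positive) - (negative)
w = 9 - 5 = 4
Step 4: |w| = 4, and w is positive

4


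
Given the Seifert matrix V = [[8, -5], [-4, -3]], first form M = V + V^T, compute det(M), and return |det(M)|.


Step 1: Form V + V^T where V = [[8, -5], [-4, -3]]
  V^T = [[8, -4], [-5, -3]]
  V + V^T = [[16, -9], [-9, -6]]
Step 2: det(V + V^T) = 16*(-6) - (-9)*(-9)
  = -96 - 81 = -177
Step 3: Knot determinant = |det(V + V^T)| = |-177| = 177

177


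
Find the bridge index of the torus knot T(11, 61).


The bridge number of T(p,q) is min(p,q).
min(11, 61) = 11

11


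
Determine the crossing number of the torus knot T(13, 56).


For a torus knot T(p, q) with gcd(p,q)=1,
the crossing number is min(p*(q-1), q*(p-1)).
p*(q-1) = 13*55 = 715
q*(p-1) = 56*12 = 672
min(715, 672) = 672

672


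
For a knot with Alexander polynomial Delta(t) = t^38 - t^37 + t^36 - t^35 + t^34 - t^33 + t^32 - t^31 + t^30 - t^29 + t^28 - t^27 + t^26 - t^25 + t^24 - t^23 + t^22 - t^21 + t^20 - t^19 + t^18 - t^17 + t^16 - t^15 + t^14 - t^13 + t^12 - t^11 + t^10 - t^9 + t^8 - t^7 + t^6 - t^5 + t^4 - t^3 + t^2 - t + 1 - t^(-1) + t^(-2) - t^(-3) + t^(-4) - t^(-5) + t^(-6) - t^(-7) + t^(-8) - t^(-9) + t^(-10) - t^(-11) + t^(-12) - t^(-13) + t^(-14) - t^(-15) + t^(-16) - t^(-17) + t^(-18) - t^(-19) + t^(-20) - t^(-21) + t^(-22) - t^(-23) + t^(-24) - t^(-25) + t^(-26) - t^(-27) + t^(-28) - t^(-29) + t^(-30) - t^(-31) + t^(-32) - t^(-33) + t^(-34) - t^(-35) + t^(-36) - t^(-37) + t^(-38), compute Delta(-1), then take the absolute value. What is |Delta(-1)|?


Step 1: The polynomial has 77 terms with alternating signs, exponents from 38 down to -38.
Step 2: Substitute t = -1. The i-th term has coefficient (-1)^i and exponent (m-i),
  so its value is (-1)^i * (-1)^(m-i) = (-1)^m = 1 for every i.
Step 3: All 77 terms equal 1, so Delta(-1) = 77 * (1) = 77
Step 4: |Delta(-1)| = 77

77


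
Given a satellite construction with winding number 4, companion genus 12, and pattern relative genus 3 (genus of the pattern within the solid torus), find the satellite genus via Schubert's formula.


Schubert: g(satellite) = g_rel(pattern) + |winding| * g(companion),
where g_rel(pattern) is the genus of the pattern relative to the solid torus.
= 3 + 4 * 12
= 3 + 48 = 51

51


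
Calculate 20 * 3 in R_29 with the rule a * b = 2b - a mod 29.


20 * 3 = 2*3 - 20 mod 29
= 6 - 20 mod 29
= -14 mod 29 = 15

15


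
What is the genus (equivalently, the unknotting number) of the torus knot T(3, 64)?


For a torus knot T(p,q), both the unknotting number and genus equal (p-1)(q-1)/2.
= (3-1)(64-1)/2
= 2*63/2
= 126/2 = 63

63


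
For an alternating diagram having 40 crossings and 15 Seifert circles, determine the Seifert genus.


For alternating knots, g = (c - s + 1)/2.
= (40 - 15 + 1)/2
= 26/2 = 13

13


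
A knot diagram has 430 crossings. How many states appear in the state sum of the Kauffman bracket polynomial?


Each crossing contributes 2 choices (A-smoothing or B-smoothing).
Total states = 2^430 = 2772669694120814859578414184143083703436437075375816575170479580614621307805625623039974406104139578097391210961403571828974157824

2772669694120814859578414184143083703436437075375816575170479580614621307805625623039974406104139578097391210961403571828974157824


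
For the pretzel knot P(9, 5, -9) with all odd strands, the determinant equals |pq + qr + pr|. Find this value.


Step 1: Compute pq + qr + pr.
pq = 9*5 = 45
qr = 5*(-9) = -45
pr = 9*(-9) = -81
pq + qr + pr = 45 + (-45) + (-81) = -81
Step 2: Take absolute value.
det(P(9,5,-9)) = |-81| = 81

81


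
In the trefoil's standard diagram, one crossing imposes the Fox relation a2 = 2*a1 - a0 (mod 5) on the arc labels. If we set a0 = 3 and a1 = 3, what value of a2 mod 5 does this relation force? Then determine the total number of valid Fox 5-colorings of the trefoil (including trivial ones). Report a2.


Step 1: Apply the given crossing relation 2*a1 - a0 - a2 = 0 (mod 5).
  a2 = 2*a1 - a0 mod 5
  a2 = 2*3 - 3 mod 5
  a2 = 6 - 3 mod 5
  a2 = 3 mod 5 = 3
Step 2: The trefoil has determinant 3.
  Number of Fox p-colorings (p prime) is p^2 if p = 3, else p.
  Since 5 does not divide 3, only trivial (constant) colorings exist.
  (Here a0 = a1 = a2 = 3, the constant coloring, which is valid.)
  Total colorings = 5
Step 3: a2 = 3, total Fox 5-colorings = 5

3


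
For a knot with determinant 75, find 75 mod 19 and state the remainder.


Step 1: A knot is p-colorable if and only if p divides its determinant.
Step 2: Compute 75 mod 19.
75 = 3 * 19 + 18
Step 3: 75 mod 19 = 18
Step 4: The knot is 19-colorable: no

18


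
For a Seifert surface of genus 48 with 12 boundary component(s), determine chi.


chi = 2 - 2g - b
= 2 - 2*48 - 12
= 2 - 96 - 12 = -106

-106


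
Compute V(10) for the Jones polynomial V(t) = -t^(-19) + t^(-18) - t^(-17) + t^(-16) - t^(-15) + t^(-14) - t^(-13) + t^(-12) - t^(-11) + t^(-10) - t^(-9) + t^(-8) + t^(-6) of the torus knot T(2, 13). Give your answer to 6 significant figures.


Substituting t = 10 into V(t) = -t^(-19) + t^(-18) - t^(-17) + t^(-16) - t^(-15) + t^(-14) - t^(-13) + t^(-12) - t^(-11) + t^(-10) - t^(-9) + t^(-8) + t^(-6):
  (-)t^(-19) = -1e-19
  (+)t^(-18) = 1e-18
  (-)t^(-17) = -1e-17
  (+)t^(-16) = 1e-16
  (-)t^(-15) = -1e-15
  (+)t^(-14) = 1e-14
  (-)t^(-13) = -1e-13
  (+)t^(-12) = 1e-12
  (-)t^(-11) = -1e-11
  (+)t^(-10) = 1e-10
  (-)t^(-9) = -1e-09
  (+)t^(-8) = 1e-08
  (+)t^(-6) = 1e-06
Sum = (-1e-19) + (1e-18) + (-1e-17) + (1e-16) + (-1e-15) + (1e-14) + (-1e-13) + (1e-12) + (-1e-11) + (1e-10) + (-1e-09) + (1e-08) + (1e-06)
= 1.009090909e-06
Rounded to 6 significant figures: 1.00909e-06

1.00909e-06


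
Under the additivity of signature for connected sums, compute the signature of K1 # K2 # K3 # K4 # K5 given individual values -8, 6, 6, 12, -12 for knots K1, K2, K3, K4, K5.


The signature is additive under connected sum.
signature(K1 # K2 # K3 # K4 # K5) = (-8) + (6) + (6) + (12) + (-12)
= 4

4


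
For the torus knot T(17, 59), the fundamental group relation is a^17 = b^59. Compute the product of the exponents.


The relation is a^17 = b^59.
Product of exponents = 17 * 59
= 1003

1003


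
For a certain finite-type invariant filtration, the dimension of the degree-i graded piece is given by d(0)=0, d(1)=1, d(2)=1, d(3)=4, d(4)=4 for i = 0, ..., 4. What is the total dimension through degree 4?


Total dimension = d(0) + d(1) + ... + d(4)
= 0 + 1 + 1 + 4 + 4
= 10

10


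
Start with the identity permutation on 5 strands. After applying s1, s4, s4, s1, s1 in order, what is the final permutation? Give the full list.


Starting with identity [1, 2, 3, 4, 5].
Apply generators in sequence:
  After s1: [2, 1, 3, 4, 5]
  After s4: [2, 1, 3, 5, 4]
  After s4: [2, 1, 3, 4, 5]
  After s1: [1, 2, 3, 4, 5]
  After s1: [2, 1, 3, 4, 5]
Final permutation: [2, 1, 3, 4, 5]

[2, 1, 3, 4, 5]


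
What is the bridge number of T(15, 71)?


The bridge number of T(p,q) is min(p,q).
min(15, 71) = 15

15


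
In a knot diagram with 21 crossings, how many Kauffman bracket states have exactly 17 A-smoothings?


We choose which 17 of 21 crossings get A-smoothings.
C(21, 17) = 21! / (17! * 4!)
= 5985

5985


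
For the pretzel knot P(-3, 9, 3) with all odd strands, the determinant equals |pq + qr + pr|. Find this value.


Step 1: Compute pq + qr + pr.
pq = (-3)*9 = -27
qr = 9*3 = 27
pr = (-3)*3 = -9
pq + qr + pr = -27 + 27 + (-9) = -9
Step 2: Take absolute value.
det(P(-3,9,3)) = |-9| = 9

9


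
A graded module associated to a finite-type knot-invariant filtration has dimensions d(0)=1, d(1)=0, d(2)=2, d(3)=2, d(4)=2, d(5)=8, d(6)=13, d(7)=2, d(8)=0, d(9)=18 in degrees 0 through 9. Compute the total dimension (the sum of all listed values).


Total dimension = d(0) + d(1) + ... + d(9)
= 1 + 0 + 2 + 2 + 2 + 8 + 13 + 2 + 0 + 18
= 48

48


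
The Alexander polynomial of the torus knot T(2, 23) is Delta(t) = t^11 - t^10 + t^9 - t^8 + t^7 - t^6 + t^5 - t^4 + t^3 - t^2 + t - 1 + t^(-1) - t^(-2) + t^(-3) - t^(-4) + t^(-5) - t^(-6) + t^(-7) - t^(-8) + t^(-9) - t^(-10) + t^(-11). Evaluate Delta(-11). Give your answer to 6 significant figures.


Substituting t = -11 into Delta(t) = t^11 - t^10 + t^9 - t^8 + t^7 - t^6 + t^5 - t^4 + t^3 - t^2 + t - 1 + t^(-1) - t^(-2) + t^(-3) - t^(-4) + t^(-5) - t^(-6) + t^(-7) - t^(-8) + t^(-9) - t^(-10) + t^(-11):
Term values: (-285311670611) + (-25937424601) + (-2357947691) + (-214358881) + (-19487171) + (-1771561) + (-161051) + (-14641) + (-1331) + (-121) + (-11) + (-1) + (-0.0909091) + (-0.00826446) + (-0.000751315) + (-6.83013e-05) + (-6.20921e-06) + (-5.64474e-07) + (-5.13158e-08) + (-4.66507e-09) + (-4.24098e-10) + (-3.85543e-11) + (-3.50494e-12)
Sum = -3.138428377e+11
Rounded to 6 significant figures: -3.13843e+11

-3.13843e+11


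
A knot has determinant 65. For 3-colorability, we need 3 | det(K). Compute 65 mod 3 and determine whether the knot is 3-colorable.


Step 1: A knot is p-colorable if and only if p divides its determinant.
Step 2: Compute 65 mod 3.
65 = 21 * 3 + 2
Step 3: 65 mod 3 = 2
Step 4: The knot is 3-colorable: no

2


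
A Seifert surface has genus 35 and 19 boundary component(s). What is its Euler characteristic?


chi = 2 - 2g - b
= 2 - 2*35 - 19
= 2 - 70 - 19 = -87

-87


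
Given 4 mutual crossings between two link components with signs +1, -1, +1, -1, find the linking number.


Step 1: Count positive crossings: 2
Step 2: Count negative crossings: 2
Step 3: Sum of signs = 2 - 2 = 0
Step 4: Linking number = sum/2 = 0/2 = 0

0


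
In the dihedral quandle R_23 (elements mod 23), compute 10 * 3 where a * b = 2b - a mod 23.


10 * 3 = 2*3 - 10 mod 23
= 6 - 10 mod 23
= -4 mod 23 = 19

19


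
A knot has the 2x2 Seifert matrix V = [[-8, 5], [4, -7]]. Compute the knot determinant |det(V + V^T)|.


Step 1: Form V + V^T where V = [[-8, 5], [4, -7]]
  V^T = [[-8, 4], [5, -7]]
  V + V^T = [[-16, 9], [9, -14]]
Step 2: det(V + V^T) = (-16)*(-14) - 9*9
  = 224 - 81 = 143
Step 3: Knot determinant = |det(V + V^T)| = |143| = 143

143


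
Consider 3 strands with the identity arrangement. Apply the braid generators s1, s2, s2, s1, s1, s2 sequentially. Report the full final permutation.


Starting with identity [1, 2, 3].
Apply generators in sequence:
  After s1: [2, 1, 3]
  After s2: [2, 3, 1]
  After s2: [2, 1, 3]
  After s1: [1, 2, 3]
  After s1: [2, 1, 3]
  After s2: [2, 3, 1]
Final permutation: [2, 3, 1]

[2, 3, 1]


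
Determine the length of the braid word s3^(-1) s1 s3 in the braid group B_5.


The word length counts the number of generators (including inverses).
Listing each generator: s3^(-1), s1, s3
There are 3 generators in this braid word.

3


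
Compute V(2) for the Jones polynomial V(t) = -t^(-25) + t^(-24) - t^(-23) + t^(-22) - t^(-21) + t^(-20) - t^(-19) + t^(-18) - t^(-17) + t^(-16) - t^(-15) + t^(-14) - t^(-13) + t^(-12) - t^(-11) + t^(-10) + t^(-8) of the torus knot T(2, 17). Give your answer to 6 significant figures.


Substituting t = 2 into V(t) = -t^(-25) + t^(-24) - t^(-23) + t^(-22) - t^(-21) + t^(-20) - t^(-19) + t^(-18) - t^(-17) + t^(-16) - t^(-15) + t^(-14) - t^(-13) + t^(-12) - t^(-11) + t^(-10) + t^(-8):
  (-)t^(-25) = -2.98023e-08
  (+)t^(-24) = 5.96046e-08
  (-)t^(-23) = -1.19209e-07
  (+)t^(-22) = 2.38419e-07
  (-)t^(-21) = -4.76837e-07
  (+)t^(-20) = 9.53674e-07
  (-)t^(-19) = -1.90735e-06
  (+)t^(-18) = 3.8147e-06
  (-)t^(-17) = -7.62939e-06
  (+)t^(-16) = 1.52588e-05
  (-)t^(-15) = -3.05176e-05
  (+)t^(-14) = 6.10352e-05
  (-)t^(-13) = -0.00012207
  (+)t^(-12) = 0.000244141
  (-)t^(-11) = -0.000488281
  (+)t^(-10) = 0.000976562
  (+)t^(-8) = 0.00390625
Sum = (-2.98023e-08) + (5.96046e-08) + (-1.19209e-07) + (2.38419e-07) + (-4.76837e-07) + (9.53674e-07) + (-1.90735e-06) + (3.8147e-06) + (-7.62939e-06) + (1.52588e-05) + (-3.05176e-05) + (6.10352e-05) + (-0.00012207) + (0.000244141) + (-0.000488281) + (0.000976562) + (0.00390625)
= 0.004557281733
Rounded to 6 significant figures: 0.00455728

0.00455728


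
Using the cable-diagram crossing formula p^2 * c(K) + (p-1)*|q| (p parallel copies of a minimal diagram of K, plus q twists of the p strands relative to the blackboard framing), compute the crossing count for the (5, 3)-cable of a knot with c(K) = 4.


Step 1: Each of the c(K) crossings of the companion diagram becomes p*p = p^2 crossings among the p parallel strands, and each of the |q| twists s_1 s_2 ... s_(p-1) adds (p-1) crossings.
  Crossings = p^2 * c(K) + (p-1)*|q|
Step 2: = 5^2 * 4 + (5-1)*3
Step 3: = 25*4 + 4*3
Step 4: = 100 + 12 = 112

112


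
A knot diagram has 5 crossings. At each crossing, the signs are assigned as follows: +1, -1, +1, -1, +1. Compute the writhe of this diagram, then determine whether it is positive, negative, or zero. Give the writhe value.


Step 1: Count positive crossings (+1).
Positive crossings: 3
Step 2: Count negative crossings (-1).
Negative crossings: 2
Step 3: Writhe = (positive) - (negative)
w = 3 - 2 = 1
Step 4: |w| = 1, and w is positive

1


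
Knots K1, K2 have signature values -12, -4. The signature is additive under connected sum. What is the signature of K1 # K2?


The signature is additive under connected sum.
signature(K1 # K2) = (-12) + (-4)
= -16

-16


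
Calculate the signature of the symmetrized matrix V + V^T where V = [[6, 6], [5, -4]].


Step 1: V + V^T = [[12, 11], [11, -8]]
Step 2: trace = 4, det = -217
Step 3: Discriminant = 4^2 - 4*(-217) = 884
Step 4: Eigenvalues: 16.8661, -12.8661
Step 5: Signature = (# positive eigenvalues) - (# negative eigenvalues) = 0

0


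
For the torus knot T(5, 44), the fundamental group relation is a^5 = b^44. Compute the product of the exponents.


The relation is a^5 = b^44.
Product of exponents = 5 * 44
= 220

220


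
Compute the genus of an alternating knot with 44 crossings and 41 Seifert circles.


For alternating knots, g = (c - s + 1)/2.
= (44 - 41 + 1)/2
= 4/2 = 2

2


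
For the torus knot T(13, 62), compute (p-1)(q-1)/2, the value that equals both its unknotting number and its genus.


For a torus knot T(p,q), both the unknotting number and genus equal (p-1)(q-1)/2.
= (13-1)(62-1)/2
= 12*61/2
= 732/2 = 366

366


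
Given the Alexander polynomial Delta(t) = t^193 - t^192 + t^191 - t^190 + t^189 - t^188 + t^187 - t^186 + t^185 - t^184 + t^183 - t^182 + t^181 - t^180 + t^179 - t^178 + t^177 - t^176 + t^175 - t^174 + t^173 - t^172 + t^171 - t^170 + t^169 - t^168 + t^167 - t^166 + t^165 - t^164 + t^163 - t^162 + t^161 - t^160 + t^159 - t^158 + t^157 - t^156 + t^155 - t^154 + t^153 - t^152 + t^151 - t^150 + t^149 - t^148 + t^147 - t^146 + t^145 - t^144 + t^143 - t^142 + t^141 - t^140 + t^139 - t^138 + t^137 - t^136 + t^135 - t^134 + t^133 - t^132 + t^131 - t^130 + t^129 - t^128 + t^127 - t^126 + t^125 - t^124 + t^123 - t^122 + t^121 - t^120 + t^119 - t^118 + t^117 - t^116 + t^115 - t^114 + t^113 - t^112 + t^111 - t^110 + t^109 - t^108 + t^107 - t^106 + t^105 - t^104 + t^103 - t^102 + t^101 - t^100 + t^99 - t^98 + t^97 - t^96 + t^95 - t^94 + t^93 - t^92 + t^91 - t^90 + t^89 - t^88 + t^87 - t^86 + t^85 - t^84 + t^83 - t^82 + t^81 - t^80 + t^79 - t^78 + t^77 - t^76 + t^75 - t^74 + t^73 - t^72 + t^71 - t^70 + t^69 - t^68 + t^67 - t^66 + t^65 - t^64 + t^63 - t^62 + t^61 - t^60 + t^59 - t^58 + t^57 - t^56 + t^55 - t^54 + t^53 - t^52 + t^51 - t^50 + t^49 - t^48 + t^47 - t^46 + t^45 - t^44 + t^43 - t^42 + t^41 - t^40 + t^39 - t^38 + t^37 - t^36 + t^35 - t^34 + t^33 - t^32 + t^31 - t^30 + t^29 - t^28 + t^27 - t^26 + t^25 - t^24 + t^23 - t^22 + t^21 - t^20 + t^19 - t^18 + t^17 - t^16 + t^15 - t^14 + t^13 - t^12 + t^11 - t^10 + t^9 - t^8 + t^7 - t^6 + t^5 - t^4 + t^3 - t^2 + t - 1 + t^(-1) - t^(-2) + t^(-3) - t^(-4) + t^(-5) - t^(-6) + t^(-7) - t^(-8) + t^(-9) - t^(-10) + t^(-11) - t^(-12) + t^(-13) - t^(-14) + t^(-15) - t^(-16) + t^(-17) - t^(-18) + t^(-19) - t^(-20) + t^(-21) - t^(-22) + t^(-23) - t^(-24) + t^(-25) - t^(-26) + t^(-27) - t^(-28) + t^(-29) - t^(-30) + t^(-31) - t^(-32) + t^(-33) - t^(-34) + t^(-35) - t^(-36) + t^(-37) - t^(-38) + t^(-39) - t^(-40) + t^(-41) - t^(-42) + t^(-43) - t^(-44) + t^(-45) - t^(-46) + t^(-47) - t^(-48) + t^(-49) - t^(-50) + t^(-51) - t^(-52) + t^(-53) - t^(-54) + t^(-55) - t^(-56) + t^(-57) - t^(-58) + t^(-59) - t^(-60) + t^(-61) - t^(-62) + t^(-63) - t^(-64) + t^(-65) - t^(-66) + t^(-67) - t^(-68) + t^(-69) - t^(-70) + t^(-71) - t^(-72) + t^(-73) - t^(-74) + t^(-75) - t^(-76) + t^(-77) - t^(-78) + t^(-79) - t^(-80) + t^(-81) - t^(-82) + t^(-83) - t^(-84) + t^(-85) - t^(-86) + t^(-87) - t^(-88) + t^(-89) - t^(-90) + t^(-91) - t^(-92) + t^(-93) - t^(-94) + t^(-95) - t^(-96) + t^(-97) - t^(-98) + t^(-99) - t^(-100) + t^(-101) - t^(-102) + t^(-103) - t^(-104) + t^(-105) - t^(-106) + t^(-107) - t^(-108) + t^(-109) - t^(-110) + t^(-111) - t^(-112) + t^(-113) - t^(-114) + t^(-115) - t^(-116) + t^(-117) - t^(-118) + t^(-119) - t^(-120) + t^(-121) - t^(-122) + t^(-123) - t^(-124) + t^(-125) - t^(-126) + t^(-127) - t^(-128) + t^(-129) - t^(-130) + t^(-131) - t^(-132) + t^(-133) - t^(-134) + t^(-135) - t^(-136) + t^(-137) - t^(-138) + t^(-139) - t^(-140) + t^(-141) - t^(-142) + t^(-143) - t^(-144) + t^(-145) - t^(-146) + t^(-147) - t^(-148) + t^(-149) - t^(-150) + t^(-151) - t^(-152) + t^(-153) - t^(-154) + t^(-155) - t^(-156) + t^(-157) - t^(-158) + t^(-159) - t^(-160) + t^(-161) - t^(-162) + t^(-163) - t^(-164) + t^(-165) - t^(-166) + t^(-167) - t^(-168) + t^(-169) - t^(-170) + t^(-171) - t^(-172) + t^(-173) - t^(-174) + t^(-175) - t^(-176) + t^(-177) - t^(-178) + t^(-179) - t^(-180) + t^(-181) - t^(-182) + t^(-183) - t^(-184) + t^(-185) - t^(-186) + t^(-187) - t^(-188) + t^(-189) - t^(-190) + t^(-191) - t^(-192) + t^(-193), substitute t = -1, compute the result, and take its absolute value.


Step 1: The polynomial has 387 terms with alternating signs, exponents from 193 down to -193.
Step 2: Substitute t = -1. The i-th term has coefficient (-1)^i and exponent (m-i),
  so its value is (-1)^i * (-1)^(m-i) = (-1)^m = -1 for every i.
Step 3: All 387 terms equal -1, so Delta(-1) = 387 * (-1) = -387
Step 4: |Delta(-1)| = 387

387


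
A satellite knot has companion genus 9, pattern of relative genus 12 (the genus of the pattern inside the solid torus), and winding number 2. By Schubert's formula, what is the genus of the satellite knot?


Schubert: g(satellite) = g_rel(pattern) + |winding| * g(companion),
where g_rel(pattern) is the genus of the pattern relative to the solid torus.
= 12 + 2 * 9
= 12 + 18 = 30

30


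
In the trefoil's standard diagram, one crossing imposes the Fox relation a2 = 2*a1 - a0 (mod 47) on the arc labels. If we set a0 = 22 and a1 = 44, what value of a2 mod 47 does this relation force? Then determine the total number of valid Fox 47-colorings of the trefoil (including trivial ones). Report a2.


Step 1: Apply the given crossing relation 2*a1 - a0 - a2 = 0 (mod 47).
  a2 = 2*a1 - a0 mod 47
  a2 = 2*44 - 22 mod 47
  a2 = 88 - 22 mod 47
  a2 = 66 mod 47 = 19
Step 2: The trefoil has determinant 3.
  Number of Fox p-colorings (p prime) is p^2 if p = 3, else p.
  Since 47 does not divide 3, only trivial (constant) colorings exist.
  (So the trial a0 = 22, a1 = 44 with a0 != a1 does NOT extend to a valid coloring of the whole trefoil: the other two crossing relations require 3*(a1 - a0) = 0 (mod 47), which fails.)
  Total colorings = 47
Step 3: a2 = 19, total Fox 47-colorings = 47

19


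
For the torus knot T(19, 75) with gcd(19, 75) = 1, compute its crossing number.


For a torus knot T(p, q) with gcd(p,q)=1,
the crossing number is min(p*(q-1), q*(p-1)).
p*(q-1) = 19*74 = 1406
q*(p-1) = 75*18 = 1350
min(1406, 1350) = 1350

1350


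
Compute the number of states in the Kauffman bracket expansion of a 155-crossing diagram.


Each crossing contributes 2 choices (A-smoothing or B-smoothing).
Total states = 2^155 = 45671926166590716193865151022383844364247891968

45671926166590716193865151022383844364247891968


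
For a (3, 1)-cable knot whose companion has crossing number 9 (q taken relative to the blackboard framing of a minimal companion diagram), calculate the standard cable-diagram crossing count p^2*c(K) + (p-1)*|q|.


Step 1: Each of the c(K) crossings of the companion diagram becomes p*p = p^2 crossings among the p parallel strands, and each of the |q| twists s_1 s_2 ... s_(p-1) adds (p-1) crossings.
  Crossings = p^2 * c(K) + (p-1)*|q|
Step 2: = 3^2 * 9 + (3-1)*1
Step 3: = 9*9 + 2*1
Step 4: = 81 + 2 = 83

83


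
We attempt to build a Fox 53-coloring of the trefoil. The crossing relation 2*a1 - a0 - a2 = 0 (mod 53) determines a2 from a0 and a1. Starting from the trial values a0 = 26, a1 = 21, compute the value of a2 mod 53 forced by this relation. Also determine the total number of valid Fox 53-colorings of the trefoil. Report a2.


Step 1: Apply the given crossing relation 2*a1 - a0 - a2 = 0 (mod 53).
  a2 = 2*a1 - a0 mod 53
  a2 = 2*21 - 26 mod 53
  a2 = 42 - 26 mod 53
  a2 = 16 mod 53 = 16
Step 2: The trefoil has determinant 3.
  Number of Fox p-colorings (p prime) is p^2 if p = 3, else p.
  Since 53 does not divide 3, only trivial (constant) colorings exist.
  (So the trial a0 = 26, a1 = 21 with a0 != a1 does NOT extend to a valid coloring of the whole trefoil: the other two crossing relations require 3*(a1 - a0) = 0 (mod 53), which fails.)
  Total colorings = 53
Step 3: a2 = 16, total Fox 53-colorings = 53

16


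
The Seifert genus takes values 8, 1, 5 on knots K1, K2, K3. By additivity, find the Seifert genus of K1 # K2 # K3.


The Seifert genus is additive under connected sum.
Seifert genus(K1 # K2 # K3) = (8) + (1) + (5)
= 14

14


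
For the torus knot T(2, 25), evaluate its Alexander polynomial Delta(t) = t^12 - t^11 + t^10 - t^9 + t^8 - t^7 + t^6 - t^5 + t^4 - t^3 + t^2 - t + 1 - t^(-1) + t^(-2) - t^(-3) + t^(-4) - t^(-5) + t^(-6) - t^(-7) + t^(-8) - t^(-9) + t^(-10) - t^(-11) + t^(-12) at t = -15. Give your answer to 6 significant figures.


Substituting t = -15 into Delta(t) = t^12 - t^11 + t^10 - t^9 + t^8 - t^7 + t^6 - t^5 + t^4 - t^3 + t^2 - t + 1 - t^(-1) + t^(-2) - t^(-3) + t^(-4) - t^(-5) + t^(-6) - t^(-7) + t^(-8) - t^(-9) + t^(-10) - t^(-11) + t^(-12):
Term values: (129746337890625) + (8649755859375) + (576650390625) + (38443359375) + (2562890625) + (170859375) + (11390625) + (759375) + (50625) + (3375) + (225) + (15) + (1) + (0.0666667) + (0.00444444) + (0.000296296) + (1.97531e-05) + (1.31687e-06) + (8.77915e-08) + (5.85277e-09) + (3.90184e-10) + (2.60123e-11) + (1.73415e-12) + (1.1561e-13) + (7.70735e-15)
Sum = 1.390139335e+14
Rounded to 6 significant figures: 1.39014e+14

1.39014e+14


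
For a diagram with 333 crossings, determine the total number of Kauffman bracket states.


Each crossing contributes 2 choices (A-smoothing or B-smoothing).
Total states = 2^333 = 17498005798264095394980017816940970922825355447145699491406164851279623993595007385788105416184430592

17498005798264095394980017816940970922825355447145699491406164851279623993595007385788105416184430592


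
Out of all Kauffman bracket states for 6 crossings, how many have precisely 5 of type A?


We choose which 5 of 6 crossings get A-smoothings.
C(6, 5) = 6! / (5! * 1!)
= 6

6


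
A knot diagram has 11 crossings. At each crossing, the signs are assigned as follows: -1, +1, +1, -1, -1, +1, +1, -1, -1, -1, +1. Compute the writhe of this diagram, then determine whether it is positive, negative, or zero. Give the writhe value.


Step 1: Count positive crossings (+1).
Positive crossings: 5
Step 2: Count negative crossings (-1).
Negative crossings: 6
Step 3: Writhe = (positive) - (negative)
w = 5 - 6 = -1
Step 4: |w| = 1, and w is negative

-1


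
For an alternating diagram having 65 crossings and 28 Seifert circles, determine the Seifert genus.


For alternating knots, g = (c - s + 1)/2.
= (65 - 28 + 1)/2
= 38/2 = 19

19


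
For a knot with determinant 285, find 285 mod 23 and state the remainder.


Step 1: A knot is p-colorable if and only if p divides its determinant.
Step 2: Compute 285 mod 23.
285 = 12 * 23 + 9
Step 3: 285 mod 23 = 9
Step 4: The knot is 23-colorable: no

9


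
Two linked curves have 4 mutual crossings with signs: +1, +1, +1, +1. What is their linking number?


Step 1: Count positive crossings: 4
Step 2: Count negative crossings: 0
Step 3: Sum of signs = 4 - 0 = 4
Step 4: Linking number = sum/2 = 4/2 = 2

2


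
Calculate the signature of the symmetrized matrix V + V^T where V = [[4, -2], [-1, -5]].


Step 1: V + V^T = [[8, -3], [-3, -10]]
Step 2: trace = -2, det = -89
Step 3: Discriminant = (-2)^2 - 4*(-89) = 360
Step 4: Eigenvalues: 8.48683, -10.4868
Step 5: Signature = (# positive eigenvalues) - (# negative eigenvalues) = 0

0


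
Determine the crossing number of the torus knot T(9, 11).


For a torus knot T(p, q) with gcd(p,q)=1,
the crossing number is min(p*(q-1), q*(p-1)).
p*(q-1) = 9*10 = 90
q*(p-1) = 11*8 = 88
min(90, 88) = 88

88


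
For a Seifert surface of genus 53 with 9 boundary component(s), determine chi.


chi = 2 - 2g - b
= 2 - 2*53 - 9
= 2 - 106 - 9 = -113

-113


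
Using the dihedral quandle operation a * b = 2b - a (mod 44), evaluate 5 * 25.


5 * 25 = 2*25 - 5 mod 44
= 50 - 5 mod 44
= 45 mod 44 = 1

1


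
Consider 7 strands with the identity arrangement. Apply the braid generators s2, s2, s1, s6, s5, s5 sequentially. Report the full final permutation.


Starting with identity [1, 2, 3, 4, 5, 6, 7].
Apply generators in sequence:
  After s2: [1, 3, 2, 4, 5, 6, 7]
  After s2: [1, 2, 3, 4, 5, 6, 7]
  After s1: [2, 1, 3, 4, 5, 6, 7]
  After s6: [2, 1, 3, 4, 5, 7, 6]
  After s5: [2, 1, 3, 4, 7, 5, 6]
  After s5: [2, 1, 3, 4, 5, 7, 6]
Final permutation: [2, 1, 3, 4, 5, 7, 6]

[2, 1, 3, 4, 5, 7, 6]


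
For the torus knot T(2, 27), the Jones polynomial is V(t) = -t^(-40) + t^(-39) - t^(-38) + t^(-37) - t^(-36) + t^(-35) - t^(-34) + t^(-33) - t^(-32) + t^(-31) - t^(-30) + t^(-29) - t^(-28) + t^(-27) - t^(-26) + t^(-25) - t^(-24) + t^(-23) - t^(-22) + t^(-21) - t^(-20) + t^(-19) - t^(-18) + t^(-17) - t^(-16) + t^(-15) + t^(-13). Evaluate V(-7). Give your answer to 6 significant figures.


Substituting t = -7 into V(t) = -t^(-40) + t^(-39) - t^(-38) + t^(-37) - t^(-36) + t^(-35) - t^(-34) + t^(-33) - t^(-32) + t^(-31) - t^(-30) + t^(-29) - t^(-28) + t^(-27) - t^(-26) + t^(-25) - t^(-24) + t^(-23) - t^(-22) + t^(-21) - t^(-20) + t^(-19) - t^(-18) + t^(-17) - t^(-16) + t^(-15) + t^(-13):
  (-)t^(-40) = -1.57065e-34
  (+)t^(-39) = -1.09945e-33
  (-)t^(-38) = -7.69617e-33
  (+)t^(-37) = -5.38732e-32
  (-)t^(-36) = -3.77112e-31
  (+)t^(-35) = -2.63979e-30
  (-)t^(-34) = -1.84785e-29
  (+)t^(-33) = -1.29349e-28
  (-)t^(-32) = -9.05446e-28
  (+)t^(-31) = -6.33812e-27
  (-)t^(-30) = -4.43669e-26
  (+)t^(-29) = -3.10568e-25
  (-)t^(-28) = -2.17398e-24
  (+)t^(-27) = -1.52178e-23
  (-)t^(-26) = -1.06525e-22
  (+)t^(-25) = -7.45674e-22
  (-)t^(-24) = -5.21972e-21
  (+)t^(-23) = -3.6538e-20
  (-)t^(-22) = -2.55766e-19
  (+)t^(-21) = -1.79036e-18
  (-)t^(-20) = -1.25325e-17
  (+)t^(-19) = -8.77278e-17
  (-)t^(-18) = -6.14095e-16
  (+)t^(-17) = -4.29866e-15
  (-)t^(-16) = -3.00906e-14
  (+)t^(-15) = -2.10634e-13
  (+)t^(-13) = -1.03211e-11
Sum = (-1.57065e-34) + (-1.09945e-33) + (-7.69617e-33) + (-5.38732e-32) + (-3.77112e-31) + (-2.63979e-30) + (-1.84785e-29) + (-1.29349e-28) + (-9.05446e-28) + (-6.33812e-27) + (-4.43669e-26) + (-3.10568e-25) + (-2.17398e-24) + (-1.52178e-23) + (-1.06525e-22) + (-7.45674e-22) + (-5.21972e-21) + (-3.6538e-20) + (-2.55766e-19) + (-1.79036e-18) + (-1.25325e-17) + (-8.77278e-17) + (-6.14095e-16) + (-4.29866e-15) + (-3.00906e-14) + (-2.10634e-13) + (-1.03211e-11)
= -1.056682816e-11
Rounded to 6 significant figures: -1.05668e-11

-1.05668e-11


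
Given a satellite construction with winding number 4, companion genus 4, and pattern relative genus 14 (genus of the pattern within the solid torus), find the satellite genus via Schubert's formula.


Schubert: g(satellite) = g_rel(pattern) + |winding| * g(companion),
where g_rel(pattern) is the genus of the pattern relative to the solid torus.
= 14 + 4 * 4
= 14 + 16 = 30

30


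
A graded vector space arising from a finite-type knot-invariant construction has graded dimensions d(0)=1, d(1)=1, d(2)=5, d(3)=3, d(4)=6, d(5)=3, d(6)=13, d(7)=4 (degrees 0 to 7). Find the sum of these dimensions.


Total dimension = d(0) + d(1) + ... + d(7)
= 1 + 1 + 5 + 3 + 6 + 3 + 13 + 4
= 36

36


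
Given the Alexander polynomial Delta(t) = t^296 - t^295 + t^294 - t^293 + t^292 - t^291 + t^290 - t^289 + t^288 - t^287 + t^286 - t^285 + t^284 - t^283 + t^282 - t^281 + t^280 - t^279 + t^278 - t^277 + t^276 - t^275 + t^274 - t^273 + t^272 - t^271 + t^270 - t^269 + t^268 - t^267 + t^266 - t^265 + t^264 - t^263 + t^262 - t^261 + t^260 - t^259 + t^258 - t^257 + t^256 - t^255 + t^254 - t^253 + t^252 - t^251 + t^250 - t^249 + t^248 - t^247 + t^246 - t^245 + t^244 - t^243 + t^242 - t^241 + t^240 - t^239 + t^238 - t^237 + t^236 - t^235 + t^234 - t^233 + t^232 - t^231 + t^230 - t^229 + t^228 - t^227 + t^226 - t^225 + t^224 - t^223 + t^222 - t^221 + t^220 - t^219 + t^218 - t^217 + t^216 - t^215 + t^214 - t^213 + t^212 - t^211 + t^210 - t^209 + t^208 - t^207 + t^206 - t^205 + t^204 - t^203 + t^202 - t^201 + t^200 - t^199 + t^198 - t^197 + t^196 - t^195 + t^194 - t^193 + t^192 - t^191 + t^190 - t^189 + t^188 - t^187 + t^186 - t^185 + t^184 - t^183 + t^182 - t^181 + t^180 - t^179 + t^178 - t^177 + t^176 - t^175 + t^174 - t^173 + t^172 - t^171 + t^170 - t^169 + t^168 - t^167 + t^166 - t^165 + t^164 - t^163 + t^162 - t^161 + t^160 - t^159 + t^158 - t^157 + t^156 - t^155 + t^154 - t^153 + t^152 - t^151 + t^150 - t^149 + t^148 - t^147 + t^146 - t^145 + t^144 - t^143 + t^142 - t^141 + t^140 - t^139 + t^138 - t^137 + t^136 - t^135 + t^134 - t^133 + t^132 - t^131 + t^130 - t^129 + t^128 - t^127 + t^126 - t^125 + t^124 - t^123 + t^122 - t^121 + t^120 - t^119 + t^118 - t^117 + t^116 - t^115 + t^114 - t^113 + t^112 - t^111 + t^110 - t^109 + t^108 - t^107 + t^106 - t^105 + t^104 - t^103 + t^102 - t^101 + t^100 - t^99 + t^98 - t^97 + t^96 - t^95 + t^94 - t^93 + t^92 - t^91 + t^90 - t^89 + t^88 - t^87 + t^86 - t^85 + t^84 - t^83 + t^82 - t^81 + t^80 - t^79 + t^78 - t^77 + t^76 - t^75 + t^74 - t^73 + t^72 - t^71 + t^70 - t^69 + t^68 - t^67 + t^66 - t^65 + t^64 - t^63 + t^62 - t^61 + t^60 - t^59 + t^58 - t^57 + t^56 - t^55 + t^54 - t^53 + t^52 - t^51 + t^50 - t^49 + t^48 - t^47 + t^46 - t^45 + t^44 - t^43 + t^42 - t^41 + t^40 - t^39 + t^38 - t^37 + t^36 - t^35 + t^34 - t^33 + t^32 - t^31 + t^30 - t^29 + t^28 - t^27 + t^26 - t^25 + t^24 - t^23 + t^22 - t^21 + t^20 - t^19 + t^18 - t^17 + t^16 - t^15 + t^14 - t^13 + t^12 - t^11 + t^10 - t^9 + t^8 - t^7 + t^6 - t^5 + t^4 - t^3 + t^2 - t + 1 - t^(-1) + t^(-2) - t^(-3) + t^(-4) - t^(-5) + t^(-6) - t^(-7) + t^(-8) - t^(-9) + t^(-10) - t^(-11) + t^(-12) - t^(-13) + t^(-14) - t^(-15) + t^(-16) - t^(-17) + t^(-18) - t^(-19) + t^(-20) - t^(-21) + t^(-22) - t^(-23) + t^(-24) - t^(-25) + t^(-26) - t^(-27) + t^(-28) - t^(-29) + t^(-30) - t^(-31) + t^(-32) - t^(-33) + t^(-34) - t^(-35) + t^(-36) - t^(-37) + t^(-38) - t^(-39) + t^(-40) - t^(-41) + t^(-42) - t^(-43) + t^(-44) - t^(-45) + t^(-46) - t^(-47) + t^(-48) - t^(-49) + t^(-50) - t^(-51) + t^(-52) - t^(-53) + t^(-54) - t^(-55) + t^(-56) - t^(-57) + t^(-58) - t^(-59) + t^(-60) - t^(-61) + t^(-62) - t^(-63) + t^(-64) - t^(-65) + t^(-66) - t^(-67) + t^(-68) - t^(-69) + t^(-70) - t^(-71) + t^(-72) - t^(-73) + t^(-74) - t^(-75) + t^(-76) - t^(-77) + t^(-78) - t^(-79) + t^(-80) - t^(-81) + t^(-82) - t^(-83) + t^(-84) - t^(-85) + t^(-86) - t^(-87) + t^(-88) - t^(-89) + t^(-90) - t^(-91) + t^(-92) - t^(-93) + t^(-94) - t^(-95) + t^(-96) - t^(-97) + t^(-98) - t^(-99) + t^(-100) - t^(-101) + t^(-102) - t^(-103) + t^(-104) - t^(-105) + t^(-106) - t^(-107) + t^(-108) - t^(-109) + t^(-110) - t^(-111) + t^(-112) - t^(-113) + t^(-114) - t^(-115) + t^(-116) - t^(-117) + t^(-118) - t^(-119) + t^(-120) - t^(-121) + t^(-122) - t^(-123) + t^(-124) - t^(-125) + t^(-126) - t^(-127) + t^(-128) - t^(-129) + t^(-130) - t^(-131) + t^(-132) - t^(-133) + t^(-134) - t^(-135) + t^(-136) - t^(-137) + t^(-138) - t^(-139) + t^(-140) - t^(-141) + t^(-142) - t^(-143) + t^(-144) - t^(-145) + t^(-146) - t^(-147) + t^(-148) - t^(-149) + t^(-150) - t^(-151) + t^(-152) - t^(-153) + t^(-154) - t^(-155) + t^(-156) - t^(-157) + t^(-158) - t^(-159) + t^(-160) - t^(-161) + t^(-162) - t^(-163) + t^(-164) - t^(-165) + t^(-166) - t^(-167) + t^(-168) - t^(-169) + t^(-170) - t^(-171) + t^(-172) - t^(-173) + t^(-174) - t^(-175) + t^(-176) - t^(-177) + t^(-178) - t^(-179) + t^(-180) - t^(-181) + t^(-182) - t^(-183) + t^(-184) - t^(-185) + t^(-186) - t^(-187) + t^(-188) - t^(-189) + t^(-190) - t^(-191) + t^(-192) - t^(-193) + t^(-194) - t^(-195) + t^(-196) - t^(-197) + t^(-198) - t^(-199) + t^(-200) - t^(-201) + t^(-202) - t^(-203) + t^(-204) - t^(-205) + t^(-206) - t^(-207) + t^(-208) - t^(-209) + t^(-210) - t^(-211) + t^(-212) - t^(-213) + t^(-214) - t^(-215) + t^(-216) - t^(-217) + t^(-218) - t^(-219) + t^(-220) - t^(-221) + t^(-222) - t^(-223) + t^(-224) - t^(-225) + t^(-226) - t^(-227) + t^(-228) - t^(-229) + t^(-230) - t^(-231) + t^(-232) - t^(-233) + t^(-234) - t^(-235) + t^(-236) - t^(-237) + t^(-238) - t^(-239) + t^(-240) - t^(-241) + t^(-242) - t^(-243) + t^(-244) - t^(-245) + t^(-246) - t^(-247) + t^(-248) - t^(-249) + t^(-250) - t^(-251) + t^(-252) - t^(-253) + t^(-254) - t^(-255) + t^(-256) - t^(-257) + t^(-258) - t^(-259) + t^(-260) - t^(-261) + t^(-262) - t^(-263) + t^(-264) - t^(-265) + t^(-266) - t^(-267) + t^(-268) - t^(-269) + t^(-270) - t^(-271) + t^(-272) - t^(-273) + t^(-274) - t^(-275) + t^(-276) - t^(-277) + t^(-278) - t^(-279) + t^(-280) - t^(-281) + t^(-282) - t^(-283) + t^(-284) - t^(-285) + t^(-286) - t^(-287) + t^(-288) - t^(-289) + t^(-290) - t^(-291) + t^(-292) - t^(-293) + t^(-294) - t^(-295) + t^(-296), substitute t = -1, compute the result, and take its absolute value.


Step 1: The polynomial has 593 terms with alternating signs, exponents from 296 down to -296.
Step 2: Substitute t = -1. The i-th term has coefficient (-1)^i and exponent (m-i),
  so its value is (-1)^i * (-1)^(m-i) = (-1)^m = 1 for every i.
Step 3: All 593 terms equal 1, so Delta(-1) = 593 * (1) = 593
Step 4: |Delta(-1)| = 593

593
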